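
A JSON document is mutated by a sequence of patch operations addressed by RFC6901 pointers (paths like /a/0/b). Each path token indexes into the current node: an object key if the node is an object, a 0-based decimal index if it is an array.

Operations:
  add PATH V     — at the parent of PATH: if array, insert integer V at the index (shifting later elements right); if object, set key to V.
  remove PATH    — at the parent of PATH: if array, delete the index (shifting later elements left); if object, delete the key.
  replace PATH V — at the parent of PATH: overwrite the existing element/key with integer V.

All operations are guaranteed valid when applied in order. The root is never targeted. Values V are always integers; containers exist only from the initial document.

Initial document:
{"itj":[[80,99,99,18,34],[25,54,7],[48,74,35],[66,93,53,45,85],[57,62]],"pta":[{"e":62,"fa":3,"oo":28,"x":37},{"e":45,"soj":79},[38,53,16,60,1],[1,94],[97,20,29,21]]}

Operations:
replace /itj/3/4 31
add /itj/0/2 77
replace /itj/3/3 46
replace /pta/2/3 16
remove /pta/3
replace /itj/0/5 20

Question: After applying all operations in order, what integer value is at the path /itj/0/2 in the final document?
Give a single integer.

After op 1 (replace /itj/3/4 31): {"itj":[[80,99,99,18,34],[25,54,7],[48,74,35],[66,93,53,45,31],[57,62]],"pta":[{"e":62,"fa":3,"oo":28,"x":37},{"e":45,"soj":79},[38,53,16,60,1],[1,94],[97,20,29,21]]}
After op 2 (add /itj/0/2 77): {"itj":[[80,99,77,99,18,34],[25,54,7],[48,74,35],[66,93,53,45,31],[57,62]],"pta":[{"e":62,"fa":3,"oo":28,"x":37},{"e":45,"soj":79},[38,53,16,60,1],[1,94],[97,20,29,21]]}
After op 3 (replace /itj/3/3 46): {"itj":[[80,99,77,99,18,34],[25,54,7],[48,74,35],[66,93,53,46,31],[57,62]],"pta":[{"e":62,"fa":3,"oo":28,"x":37},{"e":45,"soj":79},[38,53,16,60,1],[1,94],[97,20,29,21]]}
After op 4 (replace /pta/2/3 16): {"itj":[[80,99,77,99,18,34],[25,54,7],[48,74,35],[66,93,53,46,31],[57,62]],"pta":[{"e":62,"fa":3,"oo":28,"x":37},{"e":45,"soj":79},[38,53,16,16,1],[1,94],[97,20,29,21]]}
After op 5 (remove /pta/3): {"itj":[[80,99,77,99,18,34],[25,54,7],[48,74,35],[66,93,53,46,31],[57,62]],"pta":[{"e":62,"fa":3,"oo":28,"x":37},{"e":45,"soj":79},[38,53,16,16,1],[97,20,29,21]]}
After op 6 (replace /itj/0/5 20): {"itj":[[80,99,77,99,18,20],[25,54,7],[48,74,35],[66,93,53,46,31],[57,62]],"pta":[{"e":62,"fa":3,"oo":28,"x":37},{"e":45,"soj":79},[38,53,16,16,1],[97,20,29,21]]}
Value at /itj/0/2: 77

Answer: 77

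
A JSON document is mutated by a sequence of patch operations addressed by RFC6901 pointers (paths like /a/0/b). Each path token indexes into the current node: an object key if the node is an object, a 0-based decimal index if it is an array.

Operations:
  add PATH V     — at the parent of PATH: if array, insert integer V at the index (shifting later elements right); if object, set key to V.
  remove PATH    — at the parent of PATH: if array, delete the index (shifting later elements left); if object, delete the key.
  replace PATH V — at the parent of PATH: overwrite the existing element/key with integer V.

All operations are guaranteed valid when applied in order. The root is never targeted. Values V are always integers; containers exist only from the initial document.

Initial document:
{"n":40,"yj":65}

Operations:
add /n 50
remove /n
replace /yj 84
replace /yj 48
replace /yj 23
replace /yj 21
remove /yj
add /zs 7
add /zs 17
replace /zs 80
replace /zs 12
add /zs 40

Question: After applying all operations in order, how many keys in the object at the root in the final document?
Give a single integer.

After op 1 (add /n 50): {"n":50,"yj":65}
After op 2 (remove /n): {"yj":65}
After op 3 (replace /yj 84): {"yj":84}
After op 4 (replace /yj 48): {"yj":48}
After op 5 (replace /yj 23): {"yj":23}
After op 6 (replace /yj 21): {"yj":21}
After op 7 (remove /yj): {}
After op 8 (add /zs 7): {"zs":7}
After op 9 (add /zs 17): {"zs":17}
After op 10 (replace /zs 80): {"zs":80}
After op 11 (replace /zs 12): {"zs":12}
After op 12 (add /zs 40): {"zs":40}
Size at the root: 1

Answer: 1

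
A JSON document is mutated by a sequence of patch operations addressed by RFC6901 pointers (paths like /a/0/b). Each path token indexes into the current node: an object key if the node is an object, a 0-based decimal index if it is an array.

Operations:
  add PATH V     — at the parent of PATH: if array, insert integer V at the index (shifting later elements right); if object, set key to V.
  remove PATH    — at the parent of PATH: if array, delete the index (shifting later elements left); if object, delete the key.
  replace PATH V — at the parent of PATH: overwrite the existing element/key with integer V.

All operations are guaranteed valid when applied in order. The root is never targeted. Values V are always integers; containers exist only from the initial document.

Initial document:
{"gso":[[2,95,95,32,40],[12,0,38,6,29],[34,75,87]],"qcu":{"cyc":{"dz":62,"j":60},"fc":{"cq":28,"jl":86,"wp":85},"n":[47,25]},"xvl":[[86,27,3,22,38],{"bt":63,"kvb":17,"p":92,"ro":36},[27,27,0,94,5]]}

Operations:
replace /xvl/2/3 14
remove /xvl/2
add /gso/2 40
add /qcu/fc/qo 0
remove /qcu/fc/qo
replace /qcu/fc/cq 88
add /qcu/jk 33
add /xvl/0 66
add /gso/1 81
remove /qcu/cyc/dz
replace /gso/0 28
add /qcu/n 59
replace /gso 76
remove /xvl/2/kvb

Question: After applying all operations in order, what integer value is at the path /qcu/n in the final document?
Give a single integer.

After op 1 (replace /xvl/2/3 14): {"gso":[[2,95,95,32,40],[12,0,38,6,29],[34,75,87]],"qcu":{"cyc":{"dz":62,"j":60},"fc":{"cq":28,"jl":86,"wp":85},"n":[47,25]},"xvl":[[86,27,3,22,38],{"bt":63,"kvb":17,"p":92,"ro":36},[27,27,0,14,5]]}
After op 2 (remove /xvl/2): {"gso":[[2,95,95,32,40],[12,0,38,6,29],[34,75,87]],"qcu":{"cyc":{"dz":62,"j":60},"fc":{"cq":28,"jl":86,"wp":85},"n":[47,25]},"xvl":[[86,27,3,22,38],{"bt":63,"kvb":17,"p":92,"ro":36}]}
After op 3 (add /gso/2 40): {"gso":[[2,95,95,32,40],[12,0,38,6,29],40,[34,75,87]],"qcu":{"cyc":{"dz":62,"j":60},"fc":{"cq":28,"jl":86,"wp":85},"n":[47,25]},"xvl":[[86,27,3,22,38],{"bt":63,"kvb":17,"p":92,"ro":36}]}
After op 4 (add /qcu/fc/qo 0): {"gso":[[2,95,95,32,40],[12,0,38,6,29],40,[34,75,87]],"qcu":{"cyc":{"dz":62,"j":60},"fc":{"cq":28,"jl":86,"qo":0,"wp":85},"n":[47,25]},"xvl":[[86,27,3,22,38],{"bt":63,"kvb":17,"p":92,"ro":36}]}
After op 5 (remove /qcu/fc/qo): {"gso":[[2,95,95,32,40],[12,0,38,6,29],40,[34,75,87]],"qcu":{"cyc":{"dz":62,"j":60},"fc":{"cq":28,"jl":86,"wp":85},"n":[47,25]},"xvl":[[86,27,3,22,38],{"bt":63,"kvb":17,"p":92,"ro":36}]}
After op 6 (replace /qcu/fc/cq 88): {"gso":[[2,95,95,32,40],[12,0,38,6,29],40,[34,75,87]],"qcu":{"cyc":{"dz":62,"j":60},"fc":{"cq":88,"jl":86,"wp":85},"n":[47,25]},"xvl":[[86,27,3,22,38],{"bt":63,"kvb":17,"p":92,"ro":36}]}
After op 7 (add /qcu/jk 33): {"gso":[[2,95,95,32,40],[12,0,38,6,29],40,[34,75,87]],"qcu":{"cyc":{"dz":62,"j":60},"fc":{"cq":88,"jl":86,"wp":85},"jk":33,"n":[47,25]},"xvl":[[86,27,3,22,38],{"bt":63,"kvb":17,"p":92,"ro":36}]}
After op 8 (add /xvl/0 66): {"gso":[[2,95,95,32,40],[12,0,38,6,29],40,[34,75,87]],"qcu":{"cyc":{"dz":62,"j":60},"fc":{"cq":88,"jl":86,"wp":85},"jk":33,"n":[47,25]},"xvl":[66,[86,27,3,22,38],{"bt":63,"kvb":17,"p":92,"ro":36}]}
After op 9 (add /gso/1 81): {"gso":[[2,95,95,32,40],81,[12,0,38,6,29],40,[34,75,87]],"qcu":{"cyc":{"dz":62,"j":60},"fc":{"cq":88,"jl":86,"wp":85},"jk":33,"n":[47,25]},"xvl":[66,[86,27,3,22,38],{"bt":63,"kvb":17,"p":92,"ro":36}]}
After op 10 (remove /qcu/cyc/dz): {"gso":[[2,95,95,32,40],81,[12,0,38,6,29],40,[34,75,87]],"qcu":{"cyc":{"j":60},"fc":{"cq":88,"jl":86,"wp":85},"jk":33,"n":[47,25]},"xvl":[66,[86,27,3,22,38],{"bt":63,"kvb":17,"p":92,"ro":36}]}
After op 11 (replace /gso/0 28): {"gso":[28,81,[12,0,38,6,29],40,[34,75,87]],"qcu":{"cyc":{"j":60},"fc":{"cq":88,"jl":86,"wp":85},"jk":33,"n":[47,25]},"xvl":[66,[86,27,3,22,38],{"bt":63,"kvb":17,"p":92,"ro":36}]}
After op 12 (add /qcu/n 59): {"gso":[28,81,[12,0,38,6,29],40,[34,75,87]],"qcu":{"cyc":{"j":60},"fc":{"cq":88,"jl":86,"wp":85},"jk":33,"n":59},"xvl":[66,[86,27,3,22,38],{"bt":63,"kvb":17,"p":92,"ro":36}]}
After op 13 (replace /gso 76): {"gso":76,"qcu":{"cyc":{"j":60},"fc":{"cq":88,"jl":86,"wp":85},"jk":33,"n":59},"xvl":[66,[86,27,3,22,38],{"bt":63,"kvb":17,"p":92,"ro":36}]}
After op 14 (remove /xvl/2/kvb): {"gso":76,"qcu":{"cyc":{"j":60},"fc":{"cq":88,"jl":86,"wp":85},"jk":33,"n":59},"xvl":[66,[86,27,3,22,38],{"bt":63,"p":92,"ro":36}]}
Value at /qcu/n: 59

Answer: 59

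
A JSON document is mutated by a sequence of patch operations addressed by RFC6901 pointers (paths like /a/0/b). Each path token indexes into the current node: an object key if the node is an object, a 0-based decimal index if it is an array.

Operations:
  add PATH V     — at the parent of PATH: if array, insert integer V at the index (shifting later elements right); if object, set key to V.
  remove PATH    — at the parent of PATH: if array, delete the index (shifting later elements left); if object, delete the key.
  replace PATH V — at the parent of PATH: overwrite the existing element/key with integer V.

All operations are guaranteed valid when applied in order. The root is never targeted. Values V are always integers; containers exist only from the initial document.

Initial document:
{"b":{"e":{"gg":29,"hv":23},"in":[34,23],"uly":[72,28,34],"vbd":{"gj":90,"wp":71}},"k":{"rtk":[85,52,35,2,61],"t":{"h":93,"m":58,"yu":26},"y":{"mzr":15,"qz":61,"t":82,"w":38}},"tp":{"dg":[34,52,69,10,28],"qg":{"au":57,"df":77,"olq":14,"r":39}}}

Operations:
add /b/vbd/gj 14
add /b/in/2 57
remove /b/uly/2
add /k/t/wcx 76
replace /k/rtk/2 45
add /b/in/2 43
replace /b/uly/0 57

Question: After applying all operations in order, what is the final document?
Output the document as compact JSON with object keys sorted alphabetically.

After op 1 (add /b/vbd/gj 14): {"b":{"e":{"gg":29,"hv":23},"in":[34,23],"uly":[72,28,34],"vbd":{"gj":14,"wp":71}},"k":{"rtk":[85,52,35,2,61],"t":{"h":93,"m":58,"yu":26},"y":{"mzr":15,"qz":61,"t":82,"w":38}},"tp":{"dg":[34,52,69,10,28],"qg":{"au":57,"df":77,"olq":14,"r":39}}}
After op 2 (add /b/in/2 57): {"b":{"e":{"gg":29,"hv":23},"in":[34,23,57],"uly":[72,28,34],"vbd":{"gj":14,"wp":71}},"k":{"rtk":[85,52,35,2,61],"t":{"h":93,"m":58,"yu":26},"y":{"mzr":15,"qz":61,"t":82,"w":38}},"tp":{"dg":[34,52,69,10,28],"qg":{"au":57,"df":77,"olq":14,"r":39}}}
After op 3 (remove /b/uly/2): {"b":{"e":{"gg":29,"hv":23},"in":[34,23,57],"uly":[72,28],"vbd":{"gj":14,"wp":71}},"k":{"rtk":[85,52,35,2,61],"t":{"h":93,"m":58,"yu":26},"y":{"mzr":15,"qz":61,"t":82,"w":38}},"tp":{"dg":[34,52,69,10,28],"qg":{"au":57,"df":77,"olq":14,"r":39}}}
After op 4 (add /k/t/wcx 76): {"b":{"e":{"gg":29,"hv":23},"in":[34,23,57],"uly":[72,28],"vbd":{"gj":14,"wp":71}},"k":{"rtk":[85,52,35,2,61],"t":{"h":93,"m":58,"wcx":76,"yu":26},"y":{"mzr":15,"qz":61,"t":82,"w":38}},"tp":{"dg":[34,52,69,10,28],"qg":{"au":57,"df":77,"olq":14,"r":39}}}
After op 5 (replace /k/rtk/2 45): {"b":{"e":{"gg":29,"hv":23},"in":[34,23,57],"uly":[72,28],"vbd":{"gj":14,"wp":71}},"k":{"rtk":[85,52,45,2,61],"t":{"h":93,"m":58,"wcx":76,"yu":26},"y":{"mzr":15,"qz":61,"t":82,"w":38}},"tp":{"dg":[34,52,69,10,28],"qg":{"au":57,"df":77,"olq":14,"r":39}}}
After op 6 (add /b/in/2 43): {"b":{"e":{"gg":29,"hv":23},"in":[34,23,43,57],"uly":[72,28],"vbd":{"gj":14,"wp":71}},"k":{"rtk":[85,52,45,2,61],"t":{"h":93,"m":58,"wcx":76,"yu":26},"y":{"mzr":15,"qz":61,"t":82,"w":38}},"tp":{"dg":[34,52,69,10,28],"qg":{"au":57,"df":77,"olq":14,"r":39}}}
After op 7 (replace /b/uly/0 57): {"b":{"e":{"gg":29,"hv":23},"in":[34,23,43,57],"uly":[57,28],"vbd":{"gj":14,"wp":71}},"k":{"rtk":[85,52,45,2,61],"t":{"h":93,"m":58,"wcx":76,"yu":26},"y":{"mzr":15,"qz":61,"t":82,"w":38}},"tp":{"dg":[34,52,69,10,28],"qg":{"au":57,"df":77,"olq":14,"r":39}}}

Answer: {"b":{"e":{"gg":29,"hv":23},"in":[34,23,43,57],"uly":[57,28],"vbd":{"gj":14,"wp":71}},"k":{"rtk":[85,52,45,2,61],"t":{"h":93,"m":58,"wcx":76,"yu":26},"y":{"mzr":15,"qz":61,"t":82,"w":38}},"tp":{"dg":[34,52,69,10,28],"qg":{"au":57,"df":77,"olq":14,"r":39}}}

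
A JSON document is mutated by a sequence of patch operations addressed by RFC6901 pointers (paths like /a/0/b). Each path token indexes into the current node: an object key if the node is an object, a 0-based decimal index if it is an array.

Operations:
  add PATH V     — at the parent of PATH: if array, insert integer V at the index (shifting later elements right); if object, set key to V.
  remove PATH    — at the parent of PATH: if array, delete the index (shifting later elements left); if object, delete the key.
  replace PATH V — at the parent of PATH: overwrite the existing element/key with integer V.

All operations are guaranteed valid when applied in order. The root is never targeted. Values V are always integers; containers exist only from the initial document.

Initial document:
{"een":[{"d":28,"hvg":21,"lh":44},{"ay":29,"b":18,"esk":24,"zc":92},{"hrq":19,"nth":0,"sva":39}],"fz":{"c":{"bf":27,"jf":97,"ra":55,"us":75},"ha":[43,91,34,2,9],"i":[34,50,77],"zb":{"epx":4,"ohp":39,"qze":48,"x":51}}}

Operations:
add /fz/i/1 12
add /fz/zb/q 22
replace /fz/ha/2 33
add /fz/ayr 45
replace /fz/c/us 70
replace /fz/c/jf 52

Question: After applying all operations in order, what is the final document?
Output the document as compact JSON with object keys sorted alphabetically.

Answer: {"een":[{"d":28,"hvg":21,"lh":44},{"ay":29,"b":18,"esk":24,"zc":92},{"hrq":19,"nth":0,"sva":39}],"fz":{"ayr":45,"c":{"bf":27,"jf":52,"ra":55,"us":70},"ha":[43,91,33,2,9],"i":[34,12,50,77],"zb":{"epx":4,"ohp":39,"q":22,"qze":48,"x":51}}}

Derivation:
After op 1 (add /fz/i/1 12): {"een":[{"d":28,"hvg":21,"lh":44},{"ay":29,"b":18,"esk":24,"zc":92},{"hrq":19,"nth":0,"sva":39}],"fz":{"c":{"bf":27,"jf":97,"ra":55,"us":75},"ha":[43,91,34,2,9],"i":[34,12,50,77],"zb":{"epx":4,"ohp":39,"qze":48,"x":51}}}
After op 2 (add /fz/zb/q 22): {"een":[{"d":28,"hvg":21,"lh":44},{"ay":29,"b":18,"esk":24,"zc":92},{"hrq":19,"nth":0,"sva":39}],"fz":{"c":{"bf":27,"jf":97,"ra":55,"us":75},"ha":[43,91,34,2,9],"i":[34,12,50,77],"zb":{"epx":4,"ohp":39,"q":22,"qze":48,"x":51}}}
After op 3 (replace /fz/ha/2 33): {"een":[{"d":28,"hvg":21,"lh":44},{"ay":29,"b":18,"esk":24,"zc":92},{"hrq":19,"nth":0,"sva":39}],"fz":{"c":{"bf":27,"jf":97,"ra":55,"us":75},"ha":[43,91,33,2,9],"i":[34,12,50,77],"zb":{"epx":4,"ohp":39,"q":22,"qze":48,"x":51}}}
After op 4 (add /fz/ayr 45): {"een":[{"d":28,"hvg":21,"lh":44},{"ay":29,"b":18,"esk":24,"zc":92},{"hrq":19,"nth":0,"sva":39}],"fz":{"ayr":45,"c":{"bf":27,"jf":97,"ra":55,"us":75},"ha":[43,91,33,2,9],"i":[34,12,50,77],"zb":{"epx":4,"ohp":39,"q":22,"qze":48,"x":51}}}
After op 5 (replace /fz/c/us 70): {"een":[{"d":28,"hvg":21,"lh":44},{"ay":29,"b":18,"esk":24,"zc":92},{"hrq":19,"nth":0,"sva":39}],"fz":{"ayr":45,"c":{"bf":27,"jf":97,"ra":55,"us":70},"ha":[43,91,33,2,9],"i":[34,12,50,77],"zb":{"epx":4,"ohp":39,"q":22,"qze":48,"x":51}}}
After op 6 (replace /fz/c/jf 52): {"een":[{"d":28,"hvg":21,"lh":44},{"ay":29,"b":18,"esk":24,"zc":92},{"hrq":19,"nth":0,"sva":39}],"fz":{"ayr":45,"c":{"bf":27,"jf":52,"ra":55,"us":70},"ha":[43,91,33,2,9],"i":[34,12,50,77],"zb":{"epx":4,"ohp":39,"q":22,"qze":48,"x":51}}}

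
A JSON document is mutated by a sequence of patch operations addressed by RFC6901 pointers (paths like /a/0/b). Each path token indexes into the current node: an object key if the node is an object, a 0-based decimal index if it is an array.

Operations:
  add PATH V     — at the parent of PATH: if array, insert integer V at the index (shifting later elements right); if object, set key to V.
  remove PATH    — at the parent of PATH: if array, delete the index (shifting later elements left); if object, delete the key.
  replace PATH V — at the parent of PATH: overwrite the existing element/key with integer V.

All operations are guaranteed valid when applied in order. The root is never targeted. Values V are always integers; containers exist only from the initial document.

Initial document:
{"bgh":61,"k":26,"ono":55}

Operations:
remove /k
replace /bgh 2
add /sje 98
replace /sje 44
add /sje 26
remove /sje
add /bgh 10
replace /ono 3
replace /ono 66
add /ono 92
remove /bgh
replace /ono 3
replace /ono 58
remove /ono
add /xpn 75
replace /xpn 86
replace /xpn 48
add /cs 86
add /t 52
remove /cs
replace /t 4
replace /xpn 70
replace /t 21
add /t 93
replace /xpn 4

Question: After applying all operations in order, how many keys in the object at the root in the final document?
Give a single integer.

After op 1 (remove /k): {"bgh":61,"ono":55}
After op 2 (replace /bgh 2): {"bgh":2,"ono":55}
After op 3 (add /sje 98): {"bgh":2,"ono":55,"sje":98}
After op 4 (replace /sje 44): {"bgh":2,"ono":55,"sje":44}
After op 5 (add /sje 26): {"bgh":2,"ono":55,"sje":26}
After op 6 (remove /sje): {"bgh":2,"ono":55}
After op 7 (add /bgh 10): {"bgh":10,"ono":55}
After op 8 (replace /ono 3): {"bgh":10,"ono":3}
After op 9 (replace /ono 66): {"bgh":10,"ono":66}
After op 10 (add /ono 92): {"bgh":10,"ono":92}
After op 11 (remove /bgh): {"ono":92}
After op 12 (replace /ono 3): {"ono":3}
After op 13 (replace /ono 58): {"ono":58}
After op 14 (remove /ono): {}
After op 15 (add /xpn 75): {"xpn":75}
After op 16 (replace /xpn 86): {"xpn":86}
After op 17 (replace /xpn 48): {"xpn":48}
After op 18 (add /cs 86): {"cs":86,"xpn":48}
After op 19 (add /t 52): {"cs":86,"t":52,"xpn":48}
After op 20 (remove /cs): {"t":52,"xpn":48}
After op 21 (replace /t 4): {"t":4,"xpn":48}
After op 22 (replace /xpn 70): {"t":4,"xpn":70}
After op 23 (replace /t 21): {"t":21,"xpn":70}
After op 24 (add /t 93): {"t":93,"xpn":70}
After op 25 (replace /xpn 4): {"t":93,"xpn":4}
Size at the root: 2

Answer: 2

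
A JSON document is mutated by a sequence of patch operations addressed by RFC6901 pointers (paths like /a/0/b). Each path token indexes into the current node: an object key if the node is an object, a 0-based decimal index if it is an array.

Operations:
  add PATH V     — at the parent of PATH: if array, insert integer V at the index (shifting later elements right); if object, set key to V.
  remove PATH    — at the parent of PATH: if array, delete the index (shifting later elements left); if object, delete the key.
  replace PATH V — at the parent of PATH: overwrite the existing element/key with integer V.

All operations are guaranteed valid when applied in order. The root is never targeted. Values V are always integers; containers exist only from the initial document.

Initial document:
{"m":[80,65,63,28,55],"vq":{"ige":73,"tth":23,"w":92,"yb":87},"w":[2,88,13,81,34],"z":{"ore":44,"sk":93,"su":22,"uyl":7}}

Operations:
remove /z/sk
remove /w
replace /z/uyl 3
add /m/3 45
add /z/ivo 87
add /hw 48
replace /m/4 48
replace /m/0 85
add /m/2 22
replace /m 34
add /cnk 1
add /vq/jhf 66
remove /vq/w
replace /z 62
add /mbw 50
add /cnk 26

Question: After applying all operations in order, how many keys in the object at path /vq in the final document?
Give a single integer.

Answer: 4

Derivation:
After op 1 (remove /z/sk): {"m":[80,65,63,28,55],"vq":{"ige":73,"tth":23,"w":92,"yb":87},"w":[2,88,13,81,34],"z":{"ore":44,"su":22,"uyl":7}}
After op 2 (remove /w): {"m":[80,65,63,28,55],"vq":{"ige":73,"tth":23,"w":92,"yb":87},"z":{"ore":44,"su":22,"uyl":7}}
After op 3 (replace /z/uyl 3): {"m":[80,65,63,28,55],"vq":{"ige":73,"tth":23,"w":92,"yb":87},"z":{"ore":44,"su":22,"uyl":3}}
After op 4 (add /m/3 45): {"m":[80,65,63,45,28,55],"vq":{"ige":73,"tth":23,"w":92,"yb":87},"z":{"ore":44,"su":22,"uyl":3}}
After op 5 (add /z/ivo 87): {"m":[80,65,63,45,28,55],"vq":{"ige":73,"tth":23,"w":92,"yb":87},"z":{"ivo":87,"ore":44,"su":22,"uyl":3}}
After op 6 (add /hw 48): {"hw":48,"m":[80,65,63,45,28,55],"vq":{"ige":73,"tth":23,"w":92,"yb":87},"z":{"ivo":87,"ore":44,"su":22,"uyl":3}}
After op 7 (replace /m/4 48): {"hw":48,"m":[80,65,63,45,48,55],"vq":{"ige":73,"tth":23,"w":92,"yb":87},"z":{"ivo":87,"ore":44,"su":22,"uyl":3}}
After op 8 (replace /m/0 85): {"hw":48,"m":[85,65,63,45,48,55],"vq":{"ige":73,"tth":23,"w":92,"yb":87},"z":{"ivo":87,"ore":44,"su":22,"uyl":3}}
After op 9 (add /m/2 22): {"hw":48,"m":[85,65,22,63,45,48,55],"vq":{"ige":73,"tth":23,"w":92,"yb":87},"z":{"ivo":87,"ore":44,"su":22,"uyl":3}}
After op 10 (replace /m 34): {"hw":48,"m":34,"vq":{"ige":73,"tth":23,"w":92,"yb":87},"z":{"ivo":87,"ore":44,"su":22,"uyl":3}}
After op 11 (add /cnk 1): {"cnk":1,"hw":48,"m":34,"vq":{"ige":73,"tth":23,"w":92,"yb":87},"z":{"ivo":87,"ore":44,"su":22,"uyl":3}}
After op 12 (add /vq/jhf 66): {"cnk":1,"hw":48,"m":34,"vq":{"ige":73,"jhf":66,"tth":23,"w":92,"yb":87},"z":{"ivo":87,"ore":44,"su":22,"uyl":3}}
After op 13 (remove /vq/w): {"cnk":1,"hw":48,"m":34,"vq":{"ige":73,"jhf":66,"tth":23,"yb":87},"z":{"ivo":87,"ore":44,"su":22,"uyl":3}}
After op 14 (replace /z 62): {"cnk":1,"hw":48,"m":34,"vq":{"ige":73,"jhf":66,"tth":23,"yb":87},"z":62}
After op 15 (add /mbw 50): {"cnk":1,"hw":48,"m":34,"mbw":50,"vq":{"ige":73,"jhf":66,"tth":23,"yb":87},"z":62}
After op 16 (add /cnk 26): {"cnk":26,"hw":48,"m":34,"mbw":50,"vq":{"ige":73,"jhf":66,"tth":23,"yb":87},"z":62}
Size at path /vq: 4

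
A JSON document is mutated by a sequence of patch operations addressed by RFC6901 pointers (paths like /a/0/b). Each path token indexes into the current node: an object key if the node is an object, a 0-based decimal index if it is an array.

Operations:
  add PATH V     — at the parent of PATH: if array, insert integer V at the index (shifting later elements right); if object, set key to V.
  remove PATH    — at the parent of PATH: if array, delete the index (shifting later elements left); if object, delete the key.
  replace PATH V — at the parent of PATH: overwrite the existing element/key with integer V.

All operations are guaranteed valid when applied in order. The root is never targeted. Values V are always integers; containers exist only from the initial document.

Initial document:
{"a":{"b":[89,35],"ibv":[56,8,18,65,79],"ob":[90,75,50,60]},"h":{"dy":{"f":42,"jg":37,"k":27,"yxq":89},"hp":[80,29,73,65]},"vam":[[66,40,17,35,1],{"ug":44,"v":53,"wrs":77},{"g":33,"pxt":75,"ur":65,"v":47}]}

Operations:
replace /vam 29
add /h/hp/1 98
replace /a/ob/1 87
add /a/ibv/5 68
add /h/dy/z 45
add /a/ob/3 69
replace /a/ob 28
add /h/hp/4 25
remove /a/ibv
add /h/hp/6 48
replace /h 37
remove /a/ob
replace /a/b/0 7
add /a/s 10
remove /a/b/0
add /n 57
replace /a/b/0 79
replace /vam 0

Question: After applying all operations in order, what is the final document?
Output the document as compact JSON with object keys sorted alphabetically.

Answer: {"a":{"b":[79],"s":10},"h":37,"n":57,"vam":0}

Derivation:
After op 1 (replace /vam 29): {"a":{"b":[89,35],"ibv":[56,8,18,65,79],"ob":[90,75,50,60]},"h":{"dy":{"f":42,"jg":37,"k":27,"yxq":89},"hp":[80,29,73,65]},"vam":29}
After op 2 (add /h/hp/1 98): {"a":{"b":[89,35],"ibv":[56,8,18,65,79],"ob":[90,75,50,60]},"h":{"dy":{"f":42,"jg":37,"k":27,"yxq":89},"hp":[80,98,29,73,65]},"vam":29}
After op 3 (replace /a/ob/1 87): {"a":{"b":[89,35],"ibv":[56,8,18,65,79],"ob":[90,87,50,60]},"h":{"dy":{"f":42,"jg":37,"k":27,"yxq":89},"hp":[80,98,29,73,65]},"vam":29}
After op 4 (add /a/ibv/5 68): {"a":{"b":[89,35],"ibv":[56,8,18,65,79,68],"ob":[90,87,50,60]},"h":{"dy":{"f":42,"jg":37,"k":27,"yxq":89},"hp":[80,98,29,73,65]},"vam":29}
After op 5 (add /h/dy/z 45): {"a":{"b":[89,35],"ibv":[56,8,18,65,79,68],"ob":[90,87,50,60]},"h":{"dy":{"f":42,"jg":37,"k":27,"yxq":89,"z":45},"hp":[80,98,29,73,65]},"vam":29}
After op 6 (add /a/ob/3 69): {"a":{"b":[89,35],"ibv":[56,8,18,65,79,68],"ob":[90,87,50,69,60]},"h":{"dy":{"f":42,"jg":37,"k":27,"yxq":89,"z":45},"hp":[80,98,29,73,65]},"vam":29}
After op 7 (replace /a/ob 28): {"a":{"b":[89,35],"ibv":[56,8,18,65,79,68],"ob":28},"h":{"dy":{"f":42,"jg":37,"k":27,"yxq":89,"z":45},"hp":[80,98,29,73,65]},"vam":29}
After op 8 (add /h/hp/4 25): {"a":{"b":[89,35],"ibv":[56,8,18,65,79,68],"ob":28},"h":{"dy":{"f":42,"jg":37,"k":27,"yxq":89,"z":45},"hp":[80,98,29,73,25,65]},"vam":29}
After op 9 (remove /a/ibv): {"a":{"b":[89,35],"ob":28},"h":{"dy":{"f":42,"jg":37,"k":27,"yxq":89,"z":45},"hp":[80,98,29,73,25,65]},"vam":29}
After op 10 (add /h/hp/6 48): {"a":{"b":[89,35],"ob":28},"h":{"dy":{"f":42,"jg":37,"k":27,"yxq":89,"z":45},"hp":[80,98,29,73,25,65,48]},"vam":29}
After op 11 (replace /h 37): {"a":{"b":[89,35],"ob":28},"h":37,"vam":29}
After op 12 (remove /a/ob): {"a":{"b":[89,35]},"h":37,"vam":29}
After op 13 (replace /a/b/0 7): {"a":{"b":[7,35]},"h":37,"vam":29}
After op 14 (add /a/s 10): {"a":{"b":[7,35],"s":10},"h":37,"vam":29}
After op 15 (remove /a/b/0): {"a":{"b":[35],"s":10},"h":37,"vam":29}
After op 16 (add /n 57): {"a":{"b":[35],"s":10},"h":37,"n":57,"vam":29}
After op 17 (replace /a/b/0 79): {"a":{"b":[79],"s":10},"h":37,"n":57,"vam":29}
After op 18 (replace /vam 0): {"a":{"b":[79],"s":10},"h":37,"n":57,"vam":0}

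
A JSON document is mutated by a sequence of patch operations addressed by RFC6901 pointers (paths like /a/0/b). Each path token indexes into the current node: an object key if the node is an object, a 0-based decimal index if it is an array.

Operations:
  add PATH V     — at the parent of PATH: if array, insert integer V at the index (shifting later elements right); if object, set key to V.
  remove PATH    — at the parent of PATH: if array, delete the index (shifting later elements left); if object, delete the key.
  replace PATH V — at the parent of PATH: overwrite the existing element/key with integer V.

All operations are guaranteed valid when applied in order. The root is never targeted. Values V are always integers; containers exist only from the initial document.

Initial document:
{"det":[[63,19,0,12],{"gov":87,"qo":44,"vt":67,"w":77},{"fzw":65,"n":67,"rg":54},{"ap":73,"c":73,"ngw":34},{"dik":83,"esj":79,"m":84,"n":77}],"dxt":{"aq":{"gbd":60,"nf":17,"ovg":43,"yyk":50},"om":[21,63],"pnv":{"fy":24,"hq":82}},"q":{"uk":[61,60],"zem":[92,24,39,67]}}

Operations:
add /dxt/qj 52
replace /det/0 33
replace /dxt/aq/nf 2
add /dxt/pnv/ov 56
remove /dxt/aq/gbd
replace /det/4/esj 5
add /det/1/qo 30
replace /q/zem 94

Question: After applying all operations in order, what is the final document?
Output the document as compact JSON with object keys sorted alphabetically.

Answer: {"det":[33,{"gov":87,"qo":30,"vt":67,"w":77},{"fzw":65,"n":67,"rg":54},{"ap":73,"c":73,"ngw":34},{"dik":83,"esj":5,"m":84,"n":77}],"dxt":{"aq":{"nf":2,"ovg":43,"yyk":50},"om":[21,63],"pnv":{"fy":24,"hq":82,"ov":56},"qj":52},"q":{"uk":[61,60],"zem":94}}

Derivation:
After op 1 (add /dxt/qj 52): {"det":[[63,19,0,12],{"gov":87,"qo":44,"vt":67,"w":77},{"fzw":65,"n":67,"rg":54},{"ap":73,"c":73,"ngw":34},{"dik":83,"esj":79,"m":84,"n":77}],"dxt":{"aq":{"gbd":60,"nf":17,"ovg":43,"yyk":50},"om":[21,63],"pnv":{"fy":24,"hq":82},"qj":52},"q":{"uk":[61,60],"zem":[92,24,39,67]}}
After op 2 (replace /det/0 33): {"det":[33,{"gov":87,"qo":44,"vt":67,"w":77},{"fzw":65,"n":67,"rg":54},{"ap":73,"c":73,"ngw":34},{"dik":83,"esj":79,"m":84,"n":77}],"dxt":{"aq":{"gbd":60,"nf":17,"ovg":43,"yyk":50},"om":[21,63],"pnv":{"fy":24,"hq":82},"qj":52},"q":{"uk":[61,60],"zem":[92,24,39,67]}}
After op 3 (replace /dxt/aq/nf 2): {"det":[33,{"gov":87,"qo":44,"vt":67,"w":77},{"fzw":65,"n":67,"rg":54},{"ap":73,"c":73,"ngw":34},{"dik":83,"esj":79,"m":84,"n":77}],"dxt":{"aq":{"gbd":60,"nf":2,"ovg":43,"yyk":50},"om":[21,63],"pnv":{"fy":24,"hq":82},"qj":52},"q":{"uk":[61,60],"zem":[92,24,39,67]}}
After op 4 (add /dxt/pnv/ov 56): {"det":[33,{"gov":87,"qo":44,"vt":67,"w":77},{"fzw":65,"n":67,"rg":54},{"ap":73,"c":73,"ngw":34},{"dik":83,"esj":79,"m":84,"n":77}],"dxt":{"aq":{"gbd":60,"nf":2,"ovg":43,"yyk":50},"om":[21,63],"pnv":{"fy":24,"hq":82,"ov":56},"qj":52},"q":{"uk":[61,60],"zem":[92,24,39,67]}}
After op 5 (remove /dxt/aq/gbd): {"det":[33,{"gov":87,"qo":44,"vt":67,"w":77},{"fzw":65,"n":67,"rg":54},{"ap":73,"c":73,"ngw":34},{"dik":83,"esj":79,"m":84,"n":77}],"dxt":{"aq":{"nf":2,"ovg":43,"yyk":50},"om":[21,63],"pnv":{"fy":24,"hq":82,"ov":56},"qj":52},"q":{"uk":[61,60],"zem":[92,24,39,67]}}
After op 6 (replace /det/4/esj 5): {"det":[33,{"gov":87,"qo":44,"vt":67,"w":77},{"fzw":65,"n":67,"rg":54},{"ap":73,"c":73,"ngw":34},{"dik":83,"esj":5,"m":84,"n":77}],"dxt":{"aq":{"nf":2,"ovg":43,"yyk":50},"om":[21,63],"pnv":{"fy":24,"hq":82,"ov":56},"qj":52},"q":{"uk":[61,60],"zem":[92,24,39,67]}}
After op 7 (add /det/1/qo 30): {"det":[33,{"gov":87,"qo":30,"vt":67,"w":77},{"fzw":65,"n":67,"rg":54},{"ap":73,"c":73,"ngw":34},{"dik":83,"esj":5,"m":84,"n":77}],"dxt":{"aq":{"nf":2,"ovg":43,"yyk":50},"om":[21,63],"pnv":{"fy":24,"hq":82,"ov":56},"qj":52},"q":{"uk":[61,60],"zem":[92,24,39,67]}}
After op 8 (replace /q/zem 94): {"det":[33,{"gov":87,"qo":30,"vt":67,"w":77},{"fzw":65,"n":67,"rg":54},{"ap":73,"c":73,"ngw":34},{"dik":83,"esj":5,"m":84,"n":77}],"dxt":{"aq":{"nf":2,"ovg":43,"yyk":50},"om":[21,63],"pnv":{"fy":24,"hq":82,"ov":56},"qj":52},"q":{"uk":[61,60],"zem":94}}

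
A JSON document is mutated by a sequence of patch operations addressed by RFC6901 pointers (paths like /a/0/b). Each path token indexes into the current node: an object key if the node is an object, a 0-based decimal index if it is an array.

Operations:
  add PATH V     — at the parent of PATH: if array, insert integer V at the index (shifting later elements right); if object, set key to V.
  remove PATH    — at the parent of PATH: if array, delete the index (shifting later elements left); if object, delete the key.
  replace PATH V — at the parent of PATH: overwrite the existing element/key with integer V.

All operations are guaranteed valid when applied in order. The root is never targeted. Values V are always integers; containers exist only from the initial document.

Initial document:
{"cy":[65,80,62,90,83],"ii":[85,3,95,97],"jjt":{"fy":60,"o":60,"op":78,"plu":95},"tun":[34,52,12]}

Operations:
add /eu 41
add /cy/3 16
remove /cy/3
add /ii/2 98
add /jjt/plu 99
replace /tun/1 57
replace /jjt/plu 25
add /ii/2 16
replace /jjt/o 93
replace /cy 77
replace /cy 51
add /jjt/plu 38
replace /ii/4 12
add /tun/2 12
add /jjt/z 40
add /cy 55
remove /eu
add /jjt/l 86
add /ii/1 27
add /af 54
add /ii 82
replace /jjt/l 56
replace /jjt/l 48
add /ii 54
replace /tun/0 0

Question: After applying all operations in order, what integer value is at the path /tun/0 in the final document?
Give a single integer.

Answer: 0

Derivation:
After op 1 (add /eu 41): {"cy":[65,80,62,90,83],"eu":41,"ii":[85,3,95,97],"jjt":{"fy":60,"o":60,"op":78,"plu":95},"tun":[34,52,12]}
After op 2 (add /cy/3 16): {"cy":[65,80,62,16,90,83],"eu":41,"ii":[85,3,95,97],"jjt":{"fy":60,"o":60,"op":78,"plu":95},"tun":[34,52,12]}
After op 3 (remove /cy/3): {"cy":[65,80,62,90,83],"eu":41,"ii":[85,3,95,97],"jjt":{"fy":60,"o":60,"op":78,"plu":95},"tun":[34,52,12]}
After op 4 (add /ii/2 98): {"cy":[65,80,62,90,83],"eu":41,"ii":[85,3,98,95,97],"jjt":{"fy":60,"o":60,"op":78,"plu":95},"tun":[34,52,12]}
After op 5 (add /jjt/plu 99): {"cy":[65,80,62,90,83],"eu":41,"ii":[85,3,98,95,97],"jjt":{"fy":60,"o":60,"op":78,"plu":99},"tun":[34,52,12]}
After op 6 (replace /tun/1 57): {"cy":[65,80,62,90,83],"eu":41,"ii":[85,3,98,95,97],"jjt":{"fy":60,"o":60,"op":78,"plu":99},"tun":[34,57,12]}
After op 7 (replace /jjt/plu 25): {"cy":[65,80,62,90,83],"eu":41,"ii":[85,3,98,95,97],"jjt":{"fy":60,"o":60,"op":78,"plu":25},"tun":[34,57,12]}
After op 8 (add /ii/2 16): {"cy":[65,80,62,90,83],"eu":41,"ii":[85,3,16,98,95,97],"jjt":{"fy":60,"o":60,"op":78,"plu":25},"tun":[34,57,12]}
After op 9 (replace /jjt/o 93): {"cy":[65,80,62,90,83],"eu":41,"ii":[85,3,16,98,95,97],"jjt":{"fy":60,"o":93,"op":78,"plu":25},"tun":[34,57,12]}
After op 10 (replace /cy 77): {"cy":77,"eu":41,"ii":[85,3,16,98,95,97],"jjt":{"fy":60,"o":93,"op":78,"plu":25},"tun":[34,57,12]}
After op 11 (replace /cy 51): {"cy":51,"eu":41,"ii":[85,3,16,98,95,97],"jjt":{"fy":60,"o":93,"op":78,"plu":25},"tun":[34,57,12]}
After op 12 (add /jjt/plu 38): {"cy":51,"eu":41,"ii":[85,3,16,98,95,97],"jjt":{"fy":60,"o":93,"op":78,"plu":38},"tun":[34,57,12]}
After op 13 (replace /ii/4 12): {"cy":51,"eu":41,"ii":[85,3,16,98,12,97],"jjt":{"fy":60,"o":93,"op":78,"plu":38},"tun":[34,57,12]}
After op 14 (add /tun/2 12): {"cy":51,"eu":41,"ii":[85,3,16,98,12,97],"jjt":{"fy":60,"o":93,"op":78,"plu":38},"tun":[34,57,12,12]}
After op 15 (add /jjt/z 40): {"cy":51,"eu":41,"ii":[85,3,16,98,12,97],"jjt":{"fy":60,"o":93,"op":78,"plu":38,"z":40},"tun":[34,57,12,12]}
After op 16 (add /cy 55): {"cy":55,"eu":41,"ii":[85,3,16,98,12,97],"jjt":{"fy":60,"o":93,"op":78,"plu":38,"z":40},"tun":[34,57,12,12]}
After op 17 (remove /eu): {"cy":55,"ii":[85,3,16,98,12,97],"jjt":{"fy":60,"o":93,"op":78,"plu":38,"z":40},"tun":[34,57,12,12]}
After op 18 (add /jjt/l 86): {"cy":55,"ii":[85,3,16,98,12,97],"jjt":{"fy":60,"l":86,"o":93,"op":78,"plu":38,"z":40},"tun":[34,57,12,12]}
After op 19 (add /ii/1 27): {"cy":55,"ii":[85,27,3,16,98,12,97],"jjt":{"fy":60,"l":86,"o":93,"op":78,"plu":38,"z":40},"tun":[34,57,12,12]}
After op 20 (add /af 54): {"af":54,"cy":55,"ii":[85,27,3,16,98,12,97],"jjt":{"fy":60,"l":86,"o":93,"op":78,"plu":38,"z":40},"tun":[34,57,12,12]}
After op 21 (add /ii 82): {"af":54,"cy":55,"ii":82,"jjt":{"fy":60,"l":86,"o":93,"op":78,"plu":38,"z":40},"tun":[34,57,12,12]}
After op 22 (replace /jjt/l 56): {"af":54,"cy":55,"ii":82,"jjt":{"fy":60,"l":56,"o":93,"op":78,"plu":38,"z":40},"tun":[34,57,12,12]}
After op 23 (replace /jjt/l 48): {"af":54,"cy":55,"ii":82,"jjt":{"fy":60,"l":48,"o":93,"op":78,"plu":38,"z":40},"tun":[34,57,12,12]}
After op 24 (add /ii 54): {"af":54,"cy":55,"ii":54,"jjt":{"fy":60,"l":48,"o":93,"op":78,"plu":38,"z":40},"tun":[34,57,12,12]}
After op 25 (replace /tun/0 0): {"af":54,"cy":55,"ii":54,"jjt":{"fy":60,"l":48,"o":93,"op":78,"plu":38,"z":40},"tun":[0,57,12,12]}
Value at /tun/0: 0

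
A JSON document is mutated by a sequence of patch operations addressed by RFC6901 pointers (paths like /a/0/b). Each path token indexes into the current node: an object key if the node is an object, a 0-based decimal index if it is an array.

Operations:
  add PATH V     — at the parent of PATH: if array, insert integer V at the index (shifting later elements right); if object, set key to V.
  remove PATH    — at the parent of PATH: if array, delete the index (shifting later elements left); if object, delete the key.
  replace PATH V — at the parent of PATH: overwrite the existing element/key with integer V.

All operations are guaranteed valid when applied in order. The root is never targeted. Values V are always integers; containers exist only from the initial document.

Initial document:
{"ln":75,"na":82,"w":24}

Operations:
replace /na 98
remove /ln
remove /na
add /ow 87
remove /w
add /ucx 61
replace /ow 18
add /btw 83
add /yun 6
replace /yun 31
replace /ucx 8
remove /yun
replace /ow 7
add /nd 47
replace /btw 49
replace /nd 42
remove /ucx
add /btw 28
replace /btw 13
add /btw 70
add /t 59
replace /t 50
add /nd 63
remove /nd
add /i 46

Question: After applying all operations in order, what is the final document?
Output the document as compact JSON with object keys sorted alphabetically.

After op 1 (replace /na 98): {"ln":75,"na":98,"w":24}
After op 2 (remove /ln): {"na":98,"w":24}
After op 3 (remove /na): {"w":24}
After op 4 (add /ow 87): {"ow":87,"w":24}
After op 5 (remove /w): {"ow":87}
After op 6 (add /ucx 61): {"ow":87,"ucx":61}
After op 7 (replace /ow 18): {"ow":18,"ucx":61}
After op 8 (add /btw 83): {"btw":83,"ow":18,"ucx":61}
After op 9 (add /yun 6): {"btw":83,"ow":18,"ucx":61,"yun":6}
After op 10 (replace /yun 31): {"btw":83,"ow":18,"ucx":61,"yun":31}
After op 11 (replace /ucx 8): {"btw":83,"ow":18,"ucx":8,"yun":31}
After op 12 (remove /yun): {"btw":83,"ow":18,"ucx":8}
After op 13 (replace /ow 7): {"btw":83,"ow":7,"ucx":8}
After op 14 (add /nd 47): {"btw":83,"nd":47,"ow":7,"ucx":8}
After op 15 (replace /btw 49): {"btw":49,"nd":47,"ow":7,"ucx":8}
After op 16 (replace /nd 42): {"btw":49,"nd":42,"ow":7,"ucx":8}
After op 17 (remove /ucx): {"btw":49,"nd":42,"ow":7}
After op 18 (add /btw 28): {"btw":28,"nd":42,"ow":7}
After op 19 (replace /btw 13): {"btw":13,"nd":42,"ow":7}
After op 20 (add /btw 70): {"btw":70,"nd":42,"ow":7}
After op 21 (add /t 59): {"btw":70,"nd":42,"ow":7,"t":59}
After op 22 (replace /t 50): {"btw":70,"nd":42,"ow":7,"t":50}
After op 23 (add /nd 63): {"btw":70,"nd":63,"ow":7,"t":50}
After op 24 (remove /nd): {"btw":70,"ow":7,"t":50}
After op 25 (add /i 46): {"btw":70,"i":46,"ow":7,"t":50}

Answer: {"btw":70,"i":46,"ow":7,"t":50}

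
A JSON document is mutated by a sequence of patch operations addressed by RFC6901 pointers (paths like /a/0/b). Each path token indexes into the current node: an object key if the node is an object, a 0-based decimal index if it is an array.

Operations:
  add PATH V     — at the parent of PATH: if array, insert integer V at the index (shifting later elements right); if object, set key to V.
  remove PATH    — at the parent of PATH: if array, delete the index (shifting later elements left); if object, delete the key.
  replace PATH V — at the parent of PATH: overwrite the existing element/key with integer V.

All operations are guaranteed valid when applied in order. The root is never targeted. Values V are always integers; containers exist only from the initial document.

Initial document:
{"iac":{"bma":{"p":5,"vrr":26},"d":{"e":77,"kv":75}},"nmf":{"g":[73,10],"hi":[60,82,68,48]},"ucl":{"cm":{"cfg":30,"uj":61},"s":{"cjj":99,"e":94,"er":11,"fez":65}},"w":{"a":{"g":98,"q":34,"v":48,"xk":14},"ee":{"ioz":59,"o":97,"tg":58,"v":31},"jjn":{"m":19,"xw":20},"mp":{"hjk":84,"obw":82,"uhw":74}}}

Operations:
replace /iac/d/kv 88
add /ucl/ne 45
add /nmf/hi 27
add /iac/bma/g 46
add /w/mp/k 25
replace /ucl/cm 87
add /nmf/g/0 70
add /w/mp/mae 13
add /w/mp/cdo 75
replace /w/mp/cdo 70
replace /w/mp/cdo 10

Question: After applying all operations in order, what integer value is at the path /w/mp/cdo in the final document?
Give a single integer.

After op 1 (replace /iac/d/kv 88): {"iac":{"bma":{"p":5,"vrr":26},"d":{"e":77,"kv":88}},"nmf":{"g":[73,10],"hi":[60,82,68,48]},"ucl":{"cm":{"cfg":30,"uj":61},"s":{"cjj":99,"e":94,"er":11,"fez":65}},"w":{"a":{"g":98,"q":34,"v":48,"xk":14},"ee":{"ioz":59,"o":97,"tg":58,"v":31},"jjn":{"m":19,"xw":20},"mp":{"hjk":84,"obw":82,"uhw":74}}}
After op 2 (add /ucl/ne 45): {"iac":{"bma":{"p":5,"vrr":26},"d":{"e":77,"kv":88}},"nmf":{"g":[73,10],"hi":[60,82,68,48]},"ucl":{"cm":{"cfg":30,"uj":61},"ne":45,"s":{"cjj":99,"e":94,"er":11,"fez":65}},"w":{"a":{"g":98,"q":34,"v":48,"xk":14},"ee":{"ioz":59,"o":97,"tg":58,"v":31},"jjn":{"m":19,"xw":20},"mp":{"hjk":84,"obw":82,"uhw":74}}}
After op 3 (add /nmf/hi 27): {"iac":{"bma":{"p":5,"vrr":26},"d":{"e":77,"kv":88}},"nmf":{"g":[73,10],"hi":27},"ucl":{"cm":{"cfg":30,"uj":61},"ne":45,"s":{"cjj":99,"e":94,"er":11,"fez":65}},"w":{"a":{"g":98,"q":34,"v":48,"xk":14},"ee":{"ioz":59,"o":97,"tg":58,"v":31},"jjn":{"m":19,"xw":20},"mp":{"hjk":84,"obw":82,"uhw":74}}}
After op 4 (add /iac/bma/g 46): {"iac":{"bma":{"g":46,"p":5,"vrr":26},"d":{"e":77,"kv":88}},"nmf":{"g":[73,10],"hi":27},"ucl":{"cm":{"cfg":30,"uj":61},"ne":45,"s":{"cjj":99,"e":94,"er":11,"fez":65}},"w":{"a":{"g":98,"q":34,"v":48,"xk":14},"ee":{"ioz":59,"o":97,"tg":58,"v":31},"jjn":{"m":19,"xw":20},"mp":{"hjk":84,"obw":82,"uhw":74}}}
After op 5 (add /w/mp/k 25): {"iac":{"bma":{"g":46,"p":5,"vrr":26},"d":{"e":77,"kv":88}},"nmf":{"g":[73,10],"hi":27},"ucl":{"cm":{"cfg":30,"uj":61},"ne":45,"s":{"cjj":99,"e":94,"er":11,"fez":65}},"w":{"a":{"g":98,"q":34,"v":48,"xk":14},"ee":{"ioz":59,"o":97,"tg":58,"v":31},"jjn":{"m":19,"xw":20},"mp":{"hjk":84,"k":25,"obw":82,"uhw":74}}}
After op 6 (replace /ucl/cm 87): {"iac":{"bma":{"g":46,"p":5,"vrr":26},"d":{"e":77,"kv":88}},"nmf":{"g":[73,10],"hi":27},"ucl":{"cm":87,"ne":45,"s":{"cjj":99,"e":94,"er":11,"fez":65}},"w":{"a":{"g":98,"q":34,"v":48,"xk":14},"ee":{"ioz":59,"o":97,"tg":58,"v":31},"jjn":{"m":19,"xw":20},"mp":{"hjk":84,"k":25,"obw":82,"uhw":74}}}
After op 7 (add /nmf/g/0 70): {"iac":{"bma":{"g":46,"p":5,"vrr":26},"d":{"e":77,"kv":88}},"nmf":{"g":[70,73,10],"hi":27},"ucl":{"cm":87,"ne":45,"s":{"cjj":99,"e":94,"er":11,"fez":65}},"w":{"a":{"g":98,"q":34,"v":48,"xk":14},"ee":{"ioz":59,"o":97,"tg":58,"v":31},"jjn":{"m":19,"xw":20},"mp":{"hjk":84,"k":25,"obw":82,"uhw":74}}}
After op 8 (add /w/mp/mae 13): {"iac":{"bma":{"g":46,"p":5,"vrr":26},"d":{"e":77,"kv":88}},"nmf":{"g":[70,73,10],"hi":27},"ucl":{"cm":87,"ne":45,"s":{"cjj":99,"e":94,"er":11,"fez":65}},"w":{"a":{"g":98,"q":34,"v":48,"xk":14},"ee":{"ioz":59,"o":97,"tg":58,"v":31},"jjn":{"m":19,"xw":20},"mp":{"hjk":84,"k":25,"mae":13,"obw":82,"uhw":74}}}
After op 9 (add /w/mp/cdo 75): {"iac":{"bma":{"g":46,"p":5,"vrr":26},"d":{"e":77,"kv":88}},"nmf":{"g":[70,73,10],"hi":27},"ucl":{"cm":87,"ne":45,"s":{"cjj":99,"e":94,"er":11,"fez":65}},"w":{"a":{"g":98,"q":34,"v":48,"xk":14},"ee":{"ioz":59,"o":97,"tg":58,"v":31},"jjn":{"m":19,"xw":20},"mp":{"cdo":75,"hjk":84,"k":25,"mae":13,"obw":82,"uhw":74}}}
After op 10 (replace /w/mp/cdo 70): {"iac":{"bma":{"g":46,"p":5,"vrr":26},"d":{"e":77,"kv":88}},"nmf":{"g":[70,73,10],"hi":27},"ucl":{"cm":87,"ne":45,"s":{"cjj":99,"e":94,"er":11,"fez":65}},"w":{"a":{"g":98,"q":34,"v":48,"xk":14},"ee":{"ioz":59,"o":97,"tg":58,"v":31},"jjn":{"m":19,"xw":20},"mp":{"cdo":70,"hjk":84,"k":25,"mae":13,"obw":82,"uhw":74}}}
After op 11 (replace /w/mp/cdo 10): {"iac":{"bma":{"g":46,"p":5,"vrr":26},"d":{"e":77,"kv":88}},"nmf":{"g":[70,73,10],"hi":27},"ucl":{"cm":87,"ne":45,"s":{"cjj":99,"e":94,"er":11,"fez":65}},"w":{"a":{"g":98,"q":34,"v":48,"xk":14},"ee":{"ioz":59,"o":97,"tg":58,"v":31},"jjn":{"m":19,"xw":20},"mp":{"cdo":10,"hjk":84,"k":25,"mae":13,"obw":82,"uhw":74}}}
Value at /w/mp/cdo: 10

Answer: 10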